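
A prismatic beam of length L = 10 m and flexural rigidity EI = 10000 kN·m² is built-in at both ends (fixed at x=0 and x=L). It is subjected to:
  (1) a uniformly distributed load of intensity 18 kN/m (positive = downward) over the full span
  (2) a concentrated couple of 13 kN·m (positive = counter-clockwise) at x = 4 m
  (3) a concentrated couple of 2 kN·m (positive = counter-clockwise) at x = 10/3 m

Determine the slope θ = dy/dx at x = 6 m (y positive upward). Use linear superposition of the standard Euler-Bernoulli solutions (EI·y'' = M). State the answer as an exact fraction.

Load 1 — uniform load w=18 kN/m over full span:
  θ_1 = -wx(L-x)(L-2x)/(12EI) = -18·6·(10-6)·(10-2·6)/(12·10000) = 9/1250 rad
Load 2 — applied couple M₀=13 kN·m at a=4 m (b=L-a=6):
  θ_2 = (R_Ax²/2 - M_Ax - M₀(x-a))/EI  [x>a] with R_A=234/125, M_A=39/25 = ((234/125)·6²/2 - (39/25)·6 - 13·(6-4))/10000 = -13/78125 rad
Load 3 — applied couple M₀=2 kN·m at a=10/3 m (b=L-a=20/3):
  θ_3 = (R_Ax²/2 - M_Ax - M₀(x-a))/EI  [x>a] with R_A=4/15, M_A=0 = ((4/15)·6²/2 - 0·6 - 2·(6-(10/3)))/10000 = -1/18750 rad
Superposition: θ = Σ θ_i = 1636/234375 rad ≈ 0.006980 rad

θ(6) = 1636/234375 rad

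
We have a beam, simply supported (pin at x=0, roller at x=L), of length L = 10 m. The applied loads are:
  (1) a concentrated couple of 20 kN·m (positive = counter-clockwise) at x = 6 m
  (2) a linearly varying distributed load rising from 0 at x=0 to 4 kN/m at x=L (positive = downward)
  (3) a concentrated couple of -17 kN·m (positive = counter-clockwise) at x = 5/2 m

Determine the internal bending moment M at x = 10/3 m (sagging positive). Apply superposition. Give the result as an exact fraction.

M(10/3) = 3058/81 kN·m

Load 1 — applied couple M₀=20 kN·m at a=6 m (b=L-a=4):
  M_1 = M₀x/L  [x≤a] = 20·(10/3)/10 = 20/3 kN·m
Load 2 — triangular load w₀=4 kN/m (0→w₀ over full span):
  M_2 = w₀Lx/6 - w₀x³/(6L) = 4·10·(10/3)/6 - 4·(10/3)³/(6·10) = 1600/81 kN·m
Load 3 — applied couple M₀=-17 kN·m at a=5/2 m (b=L-a=15/2):
  M_3 = M₀x/L - M₀  [x>a] = (-17)·(10/3)/10 - (-17) = 34/3 kN·m
Superposition: M = Σ M_i = 3058/81 kN·m ≈ 37.753086 kN·m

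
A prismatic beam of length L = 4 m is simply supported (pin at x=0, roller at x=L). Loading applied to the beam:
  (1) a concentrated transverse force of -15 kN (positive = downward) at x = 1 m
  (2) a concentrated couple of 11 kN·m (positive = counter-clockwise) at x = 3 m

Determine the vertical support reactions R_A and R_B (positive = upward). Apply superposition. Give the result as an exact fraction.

R_A = -17/2 kN, R_B = -13/2 kN

Load 1 — point force P=-15 kN at a=1 m (b=L-a=3):
  R_A = Pb/L = (-15)·3/4 = -45/4 kN
  R_B = Pa/L = (-15)·1/4 = -15/4 kN
Load 2 — applied couple M₀=11 kN·m at a=3 m (b=L-a=1):
  R_A = M₀/L = 11/4 kN
  R_B = -M₀/L = -11/4 kN
Superposition: R_A = -17/2 kN, R_B = -13/2 kN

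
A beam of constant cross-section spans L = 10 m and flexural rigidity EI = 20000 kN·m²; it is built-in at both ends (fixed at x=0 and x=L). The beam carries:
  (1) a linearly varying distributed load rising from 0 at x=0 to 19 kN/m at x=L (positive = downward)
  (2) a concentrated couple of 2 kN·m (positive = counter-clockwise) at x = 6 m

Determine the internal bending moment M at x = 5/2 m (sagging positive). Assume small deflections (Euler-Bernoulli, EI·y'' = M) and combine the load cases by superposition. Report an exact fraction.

Load 1 — triangular load w₀=19 kN/m (0→w₀ over full span):
  M_1 = 3w₀Lx/20 - w₀L²/30 - w₀x³/(6L) = 3·19·10·(5/2)/20 - 19·10²/30 - 19·(5/2)³/(6·10) = 95/32 kN·m
Load 2 — applied couple M₀=2 kN·m at a=6 m (b=L-a=4):
  M_2 = R_Ax - M_A  [x≤a] with R_A=36/125, M_A=16/25 = (36/125)·(5/2) - (16/25) = 2/25 kN·m
Superposition: M = Σ M_i = 2439/800 kN·m ≈ 3.048750 kN·m

M(5/2) = 2439/800 kN·m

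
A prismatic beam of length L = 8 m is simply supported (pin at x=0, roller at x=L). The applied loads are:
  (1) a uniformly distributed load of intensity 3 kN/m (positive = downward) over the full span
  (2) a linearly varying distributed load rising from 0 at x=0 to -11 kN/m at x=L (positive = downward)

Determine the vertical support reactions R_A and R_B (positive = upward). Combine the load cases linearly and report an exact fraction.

Load 1 — uniform load w=3 kN/m over full span:
  R_A = wL/2 = 3·8/2 = 12 kN
  R_B = wL/2 = 3·8/2 = 12 kN
Load 2 — triangular load w₀=-11 kN/m (0→w₀ over full span):
  R_A = w₀L/6 = (-11)·8/6 = -44/3 kN
  R_B = w₀L/3 = (-11)·8/3 = -88/3 kN
Superposition: R_A = -8/3 kN, R_B = -52/3 kN

R_A = -8/3 kN, R_B = -52/3 kN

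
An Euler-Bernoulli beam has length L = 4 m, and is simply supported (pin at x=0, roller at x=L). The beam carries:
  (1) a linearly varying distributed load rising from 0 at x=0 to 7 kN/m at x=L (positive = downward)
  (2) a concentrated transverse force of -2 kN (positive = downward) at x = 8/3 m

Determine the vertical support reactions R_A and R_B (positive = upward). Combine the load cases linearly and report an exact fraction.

R_A = 4 kN, R_B = 8 kN

Load 1 — triangular load w₀=7 kN/m (0→w₀ over full span):
  R_A = w₀L/6 = 7·4/6 = 14/3 kN
  R_B = w₀L/3 = 7·4/3 = 28/3 kN
Load 2 — point force P=-2 kN at a=8/3 m (b=L-a=4/3):
  R_A = Pb/L = (-2)·(4/3)/4 = -2/3 kN
  R_B = Pa/L = (-2)·(8/3)/4 = -4/3 kN
Superposition: R_A = 4 kN, R_B = 8 kN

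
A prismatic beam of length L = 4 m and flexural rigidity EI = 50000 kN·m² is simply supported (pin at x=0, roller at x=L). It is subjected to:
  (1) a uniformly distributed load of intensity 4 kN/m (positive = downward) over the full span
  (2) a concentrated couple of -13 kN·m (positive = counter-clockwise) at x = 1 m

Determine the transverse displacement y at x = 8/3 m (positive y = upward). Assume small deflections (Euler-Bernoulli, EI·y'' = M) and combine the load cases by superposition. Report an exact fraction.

y(8/3) = -9571/24300000 m

Load 1 — uniform load w=4 kN/m over full span:
  y_1 = -wx(L³-2Lx²+x³)/(24EI) = -4·(8/3)·(4³-2·4·(8/3)²+(8/3)³)/(24·50000) = -176/759375 m
Load 2 — applied couple M₀=-13 kN·m at a=1 m (b=L-a=3):
  y_2 = (M₀x³/(6L)-M₀(x-a)²/2+C₁x)/EI  [x>a] with C₁=M₀(3b²-L²)/(6L)=-143/24 = ((-13)·(8/3)³/(6·4)-(-13)·((8/3)-1)²/2+(-143/24)·(8/3))/50000 = -1313/8100000 m
Superposition: y = Σ y_i = -9571/24300000 m ≈ -0.000394 m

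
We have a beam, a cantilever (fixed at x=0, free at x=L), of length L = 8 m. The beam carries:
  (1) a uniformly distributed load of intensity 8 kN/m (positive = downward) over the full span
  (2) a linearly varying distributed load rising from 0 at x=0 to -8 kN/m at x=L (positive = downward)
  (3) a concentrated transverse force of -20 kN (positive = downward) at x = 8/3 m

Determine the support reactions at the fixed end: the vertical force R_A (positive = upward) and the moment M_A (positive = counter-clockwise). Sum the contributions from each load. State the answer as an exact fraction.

R_A = 12 kN, M_A = 32 kN·m

Load 1 — uniform load w=8 kN/m over full span:
  R_A = wL = 8·8 = 64 kN
  M_A = wL²/2 = 8·8²/2 = 256 kN·m
Load 2 — triangular load w₀=-8 kN/m (0→w₀ over full span):
  R_A = w₀L/2 = (-8)·8/2 = -32 kN
  M_A = w₀L²/3 = (-8)·8²/3 = -512/3 kN·m
Load 3 — point force P=-20 kN at a=8/3 m (b=L-a=16/3):
  R_A = P = (-20) = -20 kN
  M_A = Pa = (-20)·(8/3) = -160/3 kN·m
Superposition: R_A = 12 kN, M_A = 32 kN·m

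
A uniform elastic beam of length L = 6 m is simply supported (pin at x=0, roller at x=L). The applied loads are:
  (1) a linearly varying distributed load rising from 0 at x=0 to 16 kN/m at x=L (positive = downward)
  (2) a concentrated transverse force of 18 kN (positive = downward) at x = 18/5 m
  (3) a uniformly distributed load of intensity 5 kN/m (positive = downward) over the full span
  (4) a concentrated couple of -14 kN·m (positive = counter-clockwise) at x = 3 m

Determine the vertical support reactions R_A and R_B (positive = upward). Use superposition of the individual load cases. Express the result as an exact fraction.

Load 1 — triangular load w₀=16 kN/m (0→w₀ over full span):
  R_A = w₀L/6 = 16·6/6 = 16 kN
  R_B = w₀L/3 = 16·6/3 = 32 kN
Load 2 — point force P=18 kN at a=18/5 m (b=L-a=12/5):
  R_A = Pb/L = 18·(12/5)/6 = 36/5 kN
  R_B = Pa/L = 18·(18/5)/6 = 54/5 kN
Load 3 — uniform load w=5 kN/m over full span:
  R_A = wL/2 = 5·6/2 = 15 kN
  R_B = wL/2 = 5·6/2 = 15 kN
Load 4 — applied couple M₀=-14 kN·m at a=3 m (b=L-a=3):
  R_A = M₀/L = (-14)/6 = -7/3 kN
  R_B = -M₀/L = -(-14)/6 = 7/3 kN
Superposition: R_A = 538/15 kN, R_B = 902/15 kN

R_A = 538/15 kN, R_B = 902/15 kN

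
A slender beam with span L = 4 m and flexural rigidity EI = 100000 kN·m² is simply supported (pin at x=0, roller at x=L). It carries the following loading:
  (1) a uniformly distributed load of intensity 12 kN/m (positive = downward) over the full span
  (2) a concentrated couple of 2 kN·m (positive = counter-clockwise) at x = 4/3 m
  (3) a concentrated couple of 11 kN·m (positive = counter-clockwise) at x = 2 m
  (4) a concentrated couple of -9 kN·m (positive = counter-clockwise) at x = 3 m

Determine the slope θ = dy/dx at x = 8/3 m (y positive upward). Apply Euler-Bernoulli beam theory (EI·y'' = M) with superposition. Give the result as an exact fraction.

θ(8/3) = 2689/21600000 rad

Load 1 — uniform load w=12 kN/m over full span:
  θ_1 = -w(L³-6Lx²+4x³)/(24EI) = -12·(4³-6·4·(8/3)²+4·(8/3)³)/(24·100000) = 13/84375 rad
Load 2 — applied couple M₀=2 kN·m at a=4/3 m (b=L-a=8/3):
  θ_2 = (M₀x²/(2L)-M₀(x-a)+C₁)/EI  [x>a] with C₁=M₀(3b²-L²)/(6L)=4/9 = (2·(8/3)²/(2·4)-2·((8/3)-(4/3))+(4/9))/100000 = -1/225000 rad
Load 3 — applied couple M₀=11 kN·m at a=2 m (b=L-a=2):
  θ_3 = (M₀x²/(2L)-M₀(x-a)+C₁)/EI  [x>a] with C₁=M₀(3b²-L²)/(6L)=-11/6 = (11·(8/3)²/(2·4)-11·((8/3)-2)+(-11/6))/100000 = 11/1800000 rad
Load 4 — applied couple M₀=-9 kN·m at a=3 m (b=L-a=1):
  θ_4 = (M₀x²/(2L)+C₁)/EI  [x≤a] with C₁=M₀(3b²-L²)/(6L)=39/8 = ((-9)·(8/3)²/(2·4)+(39/8))/100000 = -1/32000 rad
Superposition: θ = Σ θ_i = 2689/21600000 rad ≈ 0.000124 rad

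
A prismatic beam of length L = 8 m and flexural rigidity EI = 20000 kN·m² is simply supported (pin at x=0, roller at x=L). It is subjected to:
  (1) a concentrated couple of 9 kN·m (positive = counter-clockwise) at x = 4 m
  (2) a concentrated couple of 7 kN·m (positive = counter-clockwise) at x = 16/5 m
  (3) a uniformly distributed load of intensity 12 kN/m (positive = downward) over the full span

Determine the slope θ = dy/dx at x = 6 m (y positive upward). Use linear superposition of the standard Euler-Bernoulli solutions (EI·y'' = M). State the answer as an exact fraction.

Load 1 — applied couple M₀=9 kN·m at a=4 m (b=L-a=4):
  θ_1 = (M₀x²/(2L)-M₀(x-a)+C₁)/EI  [x>a] with C₁=M₀(3b²-L²)/(6L)=-3 = (9·6²/(2·8)-9·(6-4)+(-3))/20000 = -3/80000 rad
Load 2 — applied couple M₀=7 kN·m at a=16/5 m (b=L-a=24/5):
  θ_2 = (M₀x²/(2L)-M₀(x-a)+C₁)/EI  [x>a] with C₁=M₀(3b²-L²)/(6L)=56/75 = (7·6²/(2·8)-7·(6-(16/5))+(56/75))/20000 = -931/6000000 rad
Load 3 — uniform load w=12 kN/m over full span:
  θ_3 = -w(L³-6Lx²+4x³)/(24EI) = -12·(8³-6·8·6²+4·6³)/(24·20000) = 11/1250 rad
Superposition: θ = Σ θ_i = 12911/1500000 rad ≈ 0.008607 rad

θ(6) = 12911/1500000 rad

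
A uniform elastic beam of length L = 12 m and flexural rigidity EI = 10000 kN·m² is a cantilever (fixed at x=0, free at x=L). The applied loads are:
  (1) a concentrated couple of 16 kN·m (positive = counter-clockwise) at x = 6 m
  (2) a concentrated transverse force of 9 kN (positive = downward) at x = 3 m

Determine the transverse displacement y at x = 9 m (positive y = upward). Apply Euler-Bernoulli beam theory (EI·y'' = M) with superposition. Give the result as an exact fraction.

y(9) = 63/2500 m

Load 1 — applied couple M₀=16 kN·m at a=6 m (b=L-a=6):
  y_1 = M₀a(2x-a)/(2EI)  [x>a] = 16·6·(2·9-6)/(2·10000) = 36/625 m
Load 2 — point force P=9 kN at a=3 m (b=L-a=9):
  y_2 = -Pa²(3x-a)/(6EI)  [x>a] = -9·3²·(3·9-3)/(6·10000) = -81/2500 m
Superposition: y = Σ y_i = 63/2500 m ≈ 0.025200 m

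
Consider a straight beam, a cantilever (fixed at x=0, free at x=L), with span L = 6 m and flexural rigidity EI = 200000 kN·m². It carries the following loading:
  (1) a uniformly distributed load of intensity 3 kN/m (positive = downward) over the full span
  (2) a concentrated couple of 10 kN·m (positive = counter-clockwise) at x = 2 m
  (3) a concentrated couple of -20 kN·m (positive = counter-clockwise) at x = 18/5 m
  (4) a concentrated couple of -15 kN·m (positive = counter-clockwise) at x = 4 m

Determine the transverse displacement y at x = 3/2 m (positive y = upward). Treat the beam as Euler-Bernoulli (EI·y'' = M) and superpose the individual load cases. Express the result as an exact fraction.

Load 1 — uniform load w=3 kN/m over full span:
  y_1 = -wx²(x²-4Lx+6L²)/(24EI) = -3·(3/2)²·((3/2)²-4·6·(3/2)+6·6²)/(24·200000) = -6561/25600000 m
Load 2 — applied couple M₀=10 kN·m at a=2 m (b=L-a=4):
  y_2 = M₀x²/(2EI)  [x≤a] = 10·(3/2)²/(2·200000) = 9/160000 m
Load 3 — applied couple M₀=-20 kN·m at a=18/5 m (b=L-a=12/5):
  y_3 = M₀x²/(2EI)  [x≤a] = (-20)·(3/2)²/(2·200000) = -9/80000 m
Load 4 — applied couple M₀=-15 kN·m at a=4 m (b=L-a=2):
  y_4 = M₀x²/(2EI)  [x≤a] = (-15)·(3/2)²/(2·200000) = -27/320000 m
Superposition: y = Σ y_i = -10161/25600000 m ≈ -0.000397 m

y(3/2) = -10161/25600000 m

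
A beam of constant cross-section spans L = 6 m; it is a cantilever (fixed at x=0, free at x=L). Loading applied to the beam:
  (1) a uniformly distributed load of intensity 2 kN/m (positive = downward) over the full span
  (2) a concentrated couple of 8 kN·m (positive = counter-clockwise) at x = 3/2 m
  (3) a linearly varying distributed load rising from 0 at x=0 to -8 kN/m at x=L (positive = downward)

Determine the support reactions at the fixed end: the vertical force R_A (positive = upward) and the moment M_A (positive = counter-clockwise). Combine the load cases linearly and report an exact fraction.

Load 1 — uniform load w=2 kN/m over full span:
  R_A = wL = 2·6 = 12 kN
  M_A = wL²/2 = 2·6²/2 = 36 kN·m
Load 2 — applied couple M₀=8 kN·m at a=3/2 m (b=L-a=9/2):
  R_A = 0 kN
  M_A = -M₀ = -8 kN·m
Load 3 — triangular load w₀=-8 kN/m (0→w₀ over full span):
  R_A = w₀L/2 = (-8)·6/2 = -24 kN
  M_A = w₀L²/3 = (-8)·6²/3 = -96 kN·m
Superposition: R_A = -12 kN, M_A = -68 kN·m

R_A = -12 kN, M_A = -68 kN·m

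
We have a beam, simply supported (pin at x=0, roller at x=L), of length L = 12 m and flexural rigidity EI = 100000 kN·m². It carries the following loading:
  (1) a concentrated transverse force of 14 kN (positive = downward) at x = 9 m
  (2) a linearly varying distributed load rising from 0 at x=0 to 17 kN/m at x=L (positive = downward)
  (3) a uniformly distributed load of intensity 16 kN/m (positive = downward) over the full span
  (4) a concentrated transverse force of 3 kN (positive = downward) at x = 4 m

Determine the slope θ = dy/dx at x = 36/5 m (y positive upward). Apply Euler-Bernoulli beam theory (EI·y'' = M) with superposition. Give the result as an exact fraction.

Load 1 — point force P=14 kN at a=9 m (b=L-a=3):
  θ_1 = -Pb(L²-b²-3x²)/(6LEI)  [x≤a] = -14·3·(12²-3²-3·(36/5)²)/(6·12·100000) = 1197/10000000 rad
Load 2 — triangular load w₀=17 kN/m (0→w₀ over full span):
  θ_2 = -w₀(7L⁴-30L²x²+15x⁴)/(360LEI) = -17·(7·12⁴-30·12²·(36/5)²+15·(36/5)⁴)/(360·12·100000) = 2958/1953125 rad
Load 3 — uniform load w=16 kN/m over full span:
  θ_3 = -w(L³-6Lx²+4x³)/(24EI) = -16·(12³-6·12·(36/5)²+4·(36/5)³)/(24·100000) = 1332/390625 rad
Load 4 — point force P=3 kN at a=4 m (b=L-a=8):
  θ_4 = -Pa(2L²-6Lx+3x²+a²)/(6LEI)  [x>a] = -3·4·(2·12²-6·12·(36/5)+3·(36/5)²+4²)/(6·12·100000) = 23/234375 rad
Superposition: θ = Σ θ_i = 3856687/750000000 rad ≈ 0.005142 rad

θ(36/5) = 3856687/750000000 rad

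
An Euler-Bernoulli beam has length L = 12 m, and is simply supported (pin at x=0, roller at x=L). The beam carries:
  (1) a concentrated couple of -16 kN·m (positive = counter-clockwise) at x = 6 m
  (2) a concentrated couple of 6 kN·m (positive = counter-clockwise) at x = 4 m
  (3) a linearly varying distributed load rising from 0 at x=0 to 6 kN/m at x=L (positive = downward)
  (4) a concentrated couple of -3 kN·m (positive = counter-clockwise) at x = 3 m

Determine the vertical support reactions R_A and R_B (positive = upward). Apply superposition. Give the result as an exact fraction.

Load 1 — applied couple M₀=-16 kN·m at a=6 m (b=L-a=6):
  R_A = M₀/L = (-16)/12 = -4/3 kN
  R_B = -M₀/L = -(-16)/12 = 4/3 kN
Load 2 — applied couple M₀=6 kN·m at a=4 m (b=L-a=8):
  R_A = M₀/L = 6/12 = 1/2 kN
  R_B = -M₀/L = -6/12 = -1/2 kN
Load 3 — triangular load w₀=6 kN/m (0→w₀ over full span):
  R_A = w₀L/6 = 6·12/6 = 12 kN
  R_B = w₀L/3 = 6·12/3 = 24 kN
Load 4 — applied couple M₀=-3 kN·m at a=3 m (b=L-a=9):
  R_A = M₀/L = (-3)/12 = -1/4 kN
  R_B = -M₀/L = -(-3)/12 = 1/4 kN
Superposition: R_A = 131/12 kN, R_B = 301/12 kN

R_A = 131/12 kN, R_B = 301/12 kN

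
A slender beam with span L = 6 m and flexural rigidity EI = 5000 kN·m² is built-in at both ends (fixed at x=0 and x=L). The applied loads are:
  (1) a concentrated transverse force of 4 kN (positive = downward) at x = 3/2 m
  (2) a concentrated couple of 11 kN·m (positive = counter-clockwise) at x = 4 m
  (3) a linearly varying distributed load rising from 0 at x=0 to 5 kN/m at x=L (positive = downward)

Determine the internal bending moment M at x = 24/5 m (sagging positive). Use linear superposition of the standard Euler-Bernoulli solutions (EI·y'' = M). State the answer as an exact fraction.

Load 1 — point force P=4 kN at a=3/2 m (b=L-a=9/2):
  M_1 = Pa²(a+3b)(L-x)/L³ - Pa²b/L²  [x>a] = 4·(3/2)²·((3/2)+3·(9/2))·(6-(24/5))/6³ - 4·(3/2)²·(9/2)/6² = -3/8 kN·m
Load 2 — applied couple M₀=11 kN·m at a=4 m (b=L-a=2):
  M_2 = R_Ax - M_A - M₀  [x>a] with R_A=22/9, M_A=11/3 = (22/9)·(24/5) - (11/3) - 11 = -44/15 kN·m
Load 3 — triangular load w₀=5 kN/m (0→w₀ over full span):
  M_3 = 3w₀Lx/20 - w₀L²/30 - w₀x³/(6L) = 3·5·6·(24/5)/20 - 5·6²/30 - 5·(24/5)³/(6·6) = 6/25 kN·m
Superposition: M = Σ M_i = -1841/600 kN·m ≈ -3.068333 kN·m

M(24/5) = -1841/600 kN·m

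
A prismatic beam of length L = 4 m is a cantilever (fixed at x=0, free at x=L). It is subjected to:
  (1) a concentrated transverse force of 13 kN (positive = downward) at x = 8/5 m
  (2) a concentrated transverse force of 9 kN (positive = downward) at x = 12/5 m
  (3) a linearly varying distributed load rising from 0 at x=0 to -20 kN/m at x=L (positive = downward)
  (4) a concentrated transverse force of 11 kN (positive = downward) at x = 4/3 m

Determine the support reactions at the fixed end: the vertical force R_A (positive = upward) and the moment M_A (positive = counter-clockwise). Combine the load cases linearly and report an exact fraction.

R_A = -7 kN, M_A = -248/5 kN·m

Load 1 — point force P=13 kN at a=8/5 m (b=L-a=12/5):
  R_A = P = 13 kN
  M_A = Pa = 13·(8/5) = 104/5 kN·m
Load 2 — point force P=9 kN at a=12/5 m (b=L-a=8/5):
  R_A = P = 9 kN
  M_A = Pa = 9·(12/5) = 108/5 kN·m
Load 3 — triangular load w₀=-20 kN/m (0→w₀ over full span):
  R_A = w₀L/2 = (-20)·4/2 = -40 kN
  M_A = w₀L²/3 = (-20)·4²/3 = -320/3 kN·m
Load 4 — point force P=11 kN at a=4/3 m (b=L-a=8/3):
  R_A = P = 11 kN
  M_A = Pa = 11·(4/3) = 44/3 kN·m
Superposition: R_A = -7 kN, M_A = -248/5 kN·m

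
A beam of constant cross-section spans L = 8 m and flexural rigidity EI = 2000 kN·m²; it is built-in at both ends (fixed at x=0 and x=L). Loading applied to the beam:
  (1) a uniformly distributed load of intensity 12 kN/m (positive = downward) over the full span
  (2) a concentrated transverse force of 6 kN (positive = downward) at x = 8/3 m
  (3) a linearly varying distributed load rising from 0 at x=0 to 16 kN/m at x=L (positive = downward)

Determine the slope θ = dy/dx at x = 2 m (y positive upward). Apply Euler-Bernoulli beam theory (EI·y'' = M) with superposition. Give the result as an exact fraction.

θ(2) = -317/7500 rad

Load 1 — uniform load w=12 kN/m over full span:
  θ_1 = -wx(L-x)(L-2x)/(12EI) = -12·2·(8-2)·(8-2·2)/(12·2000) = -3/125 rad
Load 2 — point force P=6 kN at a=8/3 m (b=L-a=16/3):
  θ_2 = -Pb²x(2aL-(3a+b)x)/(2L³EI)  [x≤a] = -6·(16/3)²·2·(2·(8/3)·8-(3·(8/3)+(16/3))·2)/(2·8³·2000) = -1/375 rad
Load 3 — triangular load w₀=16 kN/m (0→w₀ over full span):
  θ_3 = -w₀(2x(L-x)(L-2x)(x+2L)+x²(L-x)²)/(120LEI) = -16·(2·2·(8-2)·(8-2·2)·(2+2·8)+2²·(8-2)²)/(120·8·2000) = -39/2500 rad
Superposition: θ = Σ θ_i = -317/7500 rad ≈ -0.042267 rad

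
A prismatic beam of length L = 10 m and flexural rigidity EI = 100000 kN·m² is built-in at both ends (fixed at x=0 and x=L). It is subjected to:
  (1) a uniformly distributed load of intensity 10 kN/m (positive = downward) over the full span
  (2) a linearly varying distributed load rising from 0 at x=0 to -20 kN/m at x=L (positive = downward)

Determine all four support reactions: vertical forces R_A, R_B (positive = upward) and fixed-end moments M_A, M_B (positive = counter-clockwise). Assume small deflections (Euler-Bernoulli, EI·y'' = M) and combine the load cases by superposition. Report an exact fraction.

Load 1 — uniform load w=10 kN/m over full span:
  R_A = wL/2 = 10·10/2 = 50 kN
  M_A = wL²/12 = 10·10²/12 = 250/3 kN·m
  R_B = wL/2 = 10·10/2 = 50 kN
  M_B = -wL²/12 = -10·10²/12 = -250/3 kN·m
Load 2 — triangular load w₀=-20 kN/m (0→w₀ over full span):
  R_A = 3w₀L/20 = 3·(-20)·10/20 = -30 kN
  M_A = w₀L²/30 = (-20)·10²/30 = -200/3 kN·m
  R_B = 7w₀L/20 = 7·(-20)·10/20 = -70 kN
  M_B = -w₀L²/20 = -(-20)·10²/20 = 100 kN·m
Superposition: R_A = 20 kN, M_A = 50/3 kN·m, R_B = -20 kN, M_B = 50/3 kN·m

R_A = 20 kN, M_A = 50/3 kN·m, R_B = -20 kN, M_B = 50/3 kN·m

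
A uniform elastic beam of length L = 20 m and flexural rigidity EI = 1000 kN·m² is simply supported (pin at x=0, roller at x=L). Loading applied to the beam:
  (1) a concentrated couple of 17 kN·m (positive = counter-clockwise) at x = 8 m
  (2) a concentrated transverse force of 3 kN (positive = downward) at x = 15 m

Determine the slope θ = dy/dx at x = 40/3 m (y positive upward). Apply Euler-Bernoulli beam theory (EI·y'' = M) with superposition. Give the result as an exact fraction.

Load 1 — applied couple M₀=17 kN·m at a=8 m (b=L-a=12):
  θ_1 = (M₀x²/(2L)-M₀(x-a)+C₁)/EI  [x>a] with C₁=M₀(3b²-L²)/(6L)=68/15 = (17·(40/3)²/(2·20)-17·((40/3)-8)+(68/15))/1000 = -119/11250 rad
Load 2 — point force P=3 kN at a=15 m (b=L-a=5):
  θ_2 = -Pb(L²-b²-3x²)/(6LEI)  [x≤a] = -3·5·(20²-5²-3·(40/3)²)/(6·20·1000) = 19/960 rad
Superposition: θ = Σ θ_i = 3317/360000 rad ≈ 0.009214 rad

θ(40/3) = 3317/360000 rad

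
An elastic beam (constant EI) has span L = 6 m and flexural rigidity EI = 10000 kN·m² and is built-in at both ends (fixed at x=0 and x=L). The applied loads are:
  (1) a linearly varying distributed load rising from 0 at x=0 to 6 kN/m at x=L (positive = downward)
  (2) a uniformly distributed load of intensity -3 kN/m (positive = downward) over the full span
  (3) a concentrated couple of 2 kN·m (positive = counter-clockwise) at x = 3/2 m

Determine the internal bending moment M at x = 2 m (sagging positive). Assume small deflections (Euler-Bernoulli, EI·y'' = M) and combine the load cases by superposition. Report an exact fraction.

Load 1 — triangular load w₀=6 kN/m (0→w₀ over full span):
  M_1 = 3w₀Lx/20 - w₀L²/30 - w₀x³/(6L) = 3·6·6·2/20 - 6·6²/30 - 6·2³/(6·6) = 34/15 kN·m
Load 2 — uniform load w=-3 kN/m over full span:
  M_2 = wLx/2 - wL²/12 - wx²/2 = (-3)·6·2/2 - (-3)·6²/12 - (-3)·2²/2 = -3 kN·m
Load 3 — applied couple M₀=2 kN·m at a=3/2 m (b=L-a=9/2):
  M_3 = R_Ax - M_A - M₀  [x>a] with R_A=3/8, M_A=-3/8 = (3/8)·2 - (-3/8) - 2 = -7/8 kN·m
Superposition: M = Σ M_i = -193/120 kN·m ≈ -1.608333 kN·m

M(2) = -193/120 kN·m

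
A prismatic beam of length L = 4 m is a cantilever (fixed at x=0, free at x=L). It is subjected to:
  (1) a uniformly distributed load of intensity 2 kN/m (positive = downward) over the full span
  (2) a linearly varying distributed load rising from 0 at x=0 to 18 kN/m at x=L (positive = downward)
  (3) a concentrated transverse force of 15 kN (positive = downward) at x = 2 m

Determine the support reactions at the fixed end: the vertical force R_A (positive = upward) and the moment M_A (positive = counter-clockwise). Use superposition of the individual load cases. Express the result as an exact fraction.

R_A = 59 kN, M_A = 142 kN·m

Load 1 — uniform load w=2 kN/m over full span:
  R_A = wL = 2·4 = 8 kN
  M_A = wL²/2 = 2·4²/2 = 16 kN·m
Load 2 — triangular load w₀=18 kN/m (0→w₀ over full span):
  R_A = w₀L/2 = 18·4/2 = 36 kN
  M_A = w₀L²/3 = 18·4²/3 = 96 kN·m
Load 3 — point force P=15 kN at a=2 m (b=L-a=2):
  R_A = P = 15 kN
  M_A = Pa = 15·2 = 30 kN·m
Superposition: R_A = 59 kN, M_A = 142 kN·m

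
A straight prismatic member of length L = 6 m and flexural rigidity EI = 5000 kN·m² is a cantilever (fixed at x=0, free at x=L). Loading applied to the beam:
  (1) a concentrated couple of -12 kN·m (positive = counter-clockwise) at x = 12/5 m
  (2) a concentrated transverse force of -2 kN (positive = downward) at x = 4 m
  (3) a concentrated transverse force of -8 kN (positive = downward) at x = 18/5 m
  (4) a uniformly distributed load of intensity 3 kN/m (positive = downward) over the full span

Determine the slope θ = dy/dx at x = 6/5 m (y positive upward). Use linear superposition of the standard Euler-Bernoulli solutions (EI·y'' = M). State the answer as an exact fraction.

θ(6/5) = -471/78125 rad

Load 1 — applied couple M₀=-12 kN·m at a=12/5 m (b=L-a=18/5):
  θ_1 = M₀x/EI  [x≤a] = (-12)·(6/5)/5000 = -9/3125 rad
Load 2 — point force P=-2 kN at a=4 m (b=L-a=2):
  θ_2 = -Px(2a-x)/(2EI)  [x≤a] = -(-2)·(6/5)·(2·4-(6/5))/(2·5000) = 51/31250 rad
Load 3 — point force P=-8 kN at a=18/5 m (b=L-a=12/5):
  θ_3 = -Px(2a-x)/(2EI)  [x≤a] = -(-8)·(6/5)·(2·(18/5)-(6/5))/(2·5000) = 18/3125 rad
Load 4 — uniform load w=3 kN/m over full span:
  θ_4 = -wx(x²-3Lx+3L²)/(6EI) = -3·(6/5)·((6/5)²-3·6·(6/5)+3·6²)/(6·5000) = -1647/156250 rad
Superposition: θ = Σ θ_i = -471/78125 rad ≈ -0.006029 rad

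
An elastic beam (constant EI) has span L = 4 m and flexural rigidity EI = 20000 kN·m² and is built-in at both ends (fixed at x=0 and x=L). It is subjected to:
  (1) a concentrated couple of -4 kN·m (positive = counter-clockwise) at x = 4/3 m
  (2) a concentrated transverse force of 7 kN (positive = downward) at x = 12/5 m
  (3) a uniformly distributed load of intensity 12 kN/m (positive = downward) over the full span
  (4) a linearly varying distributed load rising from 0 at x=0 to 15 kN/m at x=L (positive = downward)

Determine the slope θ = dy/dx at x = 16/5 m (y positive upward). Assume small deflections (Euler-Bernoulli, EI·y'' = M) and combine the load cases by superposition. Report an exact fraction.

Load 1 — applied couple M₀=-4 kN·m at a=4/3 m (b=L-a=8/3):
  θ_1 = (R_Ax²/2 - M_Ax - M₀(x-a))/EI  [x>a] with R_A=-4/3, M_A=0 = ((-4/3)·(16/5)²/2 - 0·(16/5) - (-4)·((16/5)-(4/3)))/20000 = 1/31250 rad
Load 2 — point force P=7 kN at a=12/5 m (b=L-a=8/5):
  θ_2 = Pa²(L-x)(2bL-(3b+a)(L-x))/(2L³EI)  [x>a] = 7·(12/5)²·(4-(16/5))·(2·(8/5)·4-(3·(8/5)+(12/5))·(4-(16/5)))/(2·4³·20000) = 693/7812500 rad
Load 3 — uniform load w=12 kN/m over full span:
  θ_3 = -wx(L-x)(L-2x)/(12EI) = -12·(16/5)·(4-(16/5))·(4-2·(16/5))/(12·20000) = 24/78125 rad
Load 4 — triangular load w₀=15 kN/m (0→w₀ over full span):
  θ_4 = -w₀(2x(L-x)(L-2x)(x+2L)+x²(L-x)²)/(120LEI) = -15·(2·(16/5)·(4-(16/5))·(4-2·(16/5))·((16/5)+2·4)+(16/5)²·(4-(16/5))²)/(120·4·20000) = 16/78125 rad
Superposition: θ = Σ θ_i = 4943/7812500 rad ≈ 0.000633 rad

θ(16/5) = 4943/7812500 rad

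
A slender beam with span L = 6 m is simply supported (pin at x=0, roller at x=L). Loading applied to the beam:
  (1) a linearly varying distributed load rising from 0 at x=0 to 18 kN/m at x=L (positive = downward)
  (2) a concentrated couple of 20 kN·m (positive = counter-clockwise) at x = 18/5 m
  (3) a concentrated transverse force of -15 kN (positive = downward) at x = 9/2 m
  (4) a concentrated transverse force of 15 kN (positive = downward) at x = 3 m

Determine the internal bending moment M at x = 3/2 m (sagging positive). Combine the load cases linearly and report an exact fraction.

M(3/2) = 575/16 kN·m

Load 1 — triangular load w₀=18 kN/m (0→w₀ over full span):
  M_1 = w₀Lx/6 - w₀x³/(6L) = 18·6·(3/2)/6 - 18·(3/2)³/(6·6) = 405/16 kN·m
Load 2 — applied couple M₀=20 kN·m at a=18/5 m (b=L-a=12/5):
  M_2 = M₀x/L  [x≤a] = 20·(3/2)/6 = 5 kN·m
Load 3 — point force P=-15 kN at a=9/2 m (b=L-a=3/2):
  M_3 = Pbx/L  [x≤a] = (-15)·(3/2)·(3/2)/6 = -45/8 kN·m
Load 4 — point force P=15 kN at a=3 m (b=L-a=3):
  M_4 = Pbx/L  [x≤a] = 15·3·(3/2)/6 = 45/4 kN·m
Superposition: M = Σ M_i = 575/16 kN·m ≈ 35.937500 kN·m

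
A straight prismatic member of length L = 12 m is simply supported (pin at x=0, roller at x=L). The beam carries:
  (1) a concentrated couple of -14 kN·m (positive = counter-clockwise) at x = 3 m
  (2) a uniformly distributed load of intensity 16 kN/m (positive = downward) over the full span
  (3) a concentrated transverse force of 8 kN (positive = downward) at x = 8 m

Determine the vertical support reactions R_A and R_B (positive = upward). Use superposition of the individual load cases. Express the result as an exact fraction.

Load 1 — applied couple M₀=-14 kN·m at a=3 m (b=L-a=9):
  R_A = M₀/L = (-14)/12 = -7/6 kN
  R_B = -M₀/L = -(-14)/12 = 7/6 kN
Load 2 — uniform load w=16 kN/m over full span:
  R_A = wL/2 = 16·12/2 = 96 kN
  R_B = wL/2 = 16·12/2 = 96 kN
Load 3 — point force P=8 kN at a=8 m (b=L-a=4):
  R_A = Pb/L = 8·4/12 = 8/3 kN
  R_B = Pa/L = 8·8/12 = 16/3 kN
Superposition: R_A = 195/2 kN, R_B = 205/2 kN

R_A = 195/2 kN, R_B = 205/2 kN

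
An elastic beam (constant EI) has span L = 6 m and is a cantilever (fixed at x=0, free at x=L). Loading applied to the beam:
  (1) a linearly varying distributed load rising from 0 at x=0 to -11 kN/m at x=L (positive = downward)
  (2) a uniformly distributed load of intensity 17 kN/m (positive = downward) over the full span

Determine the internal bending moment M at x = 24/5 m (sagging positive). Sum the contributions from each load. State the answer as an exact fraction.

Load 1 — triangular load w₀=-11 kN/m (0→w₀ over full span):
  M_1 = w₀Lx/2 - w₀L²/3 - w₀x³/(6L) = (-11)·6·(24/5)/2 - (-11)·6²/3 - (-11)·(24/5)³/(6·6) = 924/125 kN·m
Load 2 — uniform load w=17 kN/m over full span:
  M_2 = -w(L-x)²/2 = -17·(6-(24/5))²/2 = -306/25 kN·m
Superposition: M = Σ M_i = -606/125 kN·m ≈ -4.848000 kN·m

M(24/5) = -606/125 kN·m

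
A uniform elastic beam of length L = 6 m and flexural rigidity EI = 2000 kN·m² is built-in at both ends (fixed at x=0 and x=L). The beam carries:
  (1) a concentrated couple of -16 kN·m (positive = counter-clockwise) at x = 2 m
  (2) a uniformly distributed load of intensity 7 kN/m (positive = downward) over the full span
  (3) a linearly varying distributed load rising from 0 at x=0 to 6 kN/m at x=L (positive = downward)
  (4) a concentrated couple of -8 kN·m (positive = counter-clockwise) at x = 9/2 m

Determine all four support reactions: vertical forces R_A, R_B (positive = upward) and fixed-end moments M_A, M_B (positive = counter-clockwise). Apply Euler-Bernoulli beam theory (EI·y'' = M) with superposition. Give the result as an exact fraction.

Load 1 — applied couple M₀=-16 kN·m at a=2 m (b=L-a=4):
  R_A = 6M₀ab/L³ = 6·(-16)·2·4/6³ = -32/9 kN
  M_A = M₀b(2a-b)/L² = (-16)·4·(2·2-4)/6² = 0 kN·m
  R_B = -6M₀ab/L³ = -6·(-16)·2·4/6³ = 32/9 kN
  M_B = M₀a(2b-a)/L² = (-16)·2·(2·4-2)/6² = -16/3 kN·m
Load 2 — uniform load w=7 kN/m over full span:
  R_A = wL/2 = 7·6/2 = 21 kN
  M_A = wL²/12 = 7·6²/12 = 21 kN·m
  R_B = wL/2 = 7·6/2 = 21 kN
  M_B = -wL²/12 = -7·6²/12 = -21 kN·m
Load 3 — triangular load w₀=6 kN/m (0→w₀ over full span):
  R_A = 3w₀L/20 = 3·6·6/20 = 27/5 kN
  M_A = w₀L²/30 = 6·6²/30 = 36/5 kN·m
  R_B = 7w₀L/20 = 7·6·6/20 = 63/5 kN
  M_B = -w₀L²/20 = -6·6²/20 = -54/5 kN·m
Load 4 — applied couple M₀=-8 kN·m at a=9/2 m (b=L-a=3/2):
  R_A = 6M₀ab/L³ = 6·(-8)·(9/2)·(3/2)/6³ = -3/2 kN
  M_A = M₀b(2a-b)/L² = (-8)·(3/2)·(2·(9/2)-(3/2))/6² = -5/2 kN·m
  R_B = -6M₀ab/L³ = -6·(-8)·(9/2)·(3/2)/6³ = 3/2 kN
  M_B = M₀a(2b-a)/L² = (-8)·(9/2)·(2·(3/2)-(9/2))/6² = 3/2 kN·m
Superposition: R_A = 1921/90 kN, M_A = 257/10 kN·m, R_B = 3479/90 kN, M_B = -1069/30 kN·m

R_A = 1921/90 kN, M_A = 257/10 kN·m, R_B = 3479/90 kN, M_B = -1069/30 kN·m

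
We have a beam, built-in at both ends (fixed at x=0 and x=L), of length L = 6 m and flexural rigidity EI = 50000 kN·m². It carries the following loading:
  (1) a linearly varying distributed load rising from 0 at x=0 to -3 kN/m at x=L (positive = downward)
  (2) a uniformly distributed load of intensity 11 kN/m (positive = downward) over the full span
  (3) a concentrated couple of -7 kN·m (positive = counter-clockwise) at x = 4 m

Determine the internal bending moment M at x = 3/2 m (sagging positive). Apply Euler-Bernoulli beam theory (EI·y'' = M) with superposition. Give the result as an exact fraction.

Load 1 — triangular load w₀=-3 kN/m (0→w₀ over full span):
  M_1 = 3w₀Lx/20 - w₀L²/30 - w₀x³/(6L) = 3·(-3)·6·(3/2)/20 - (-3)·6²/30 - (-3)·(3/2)³/(6·6) = -27/160 kN·m
Load 2 — uniform load w=11 kN/m over full span:
  M_2 = wLx/2 - wL²/12 - wx²/2 = 11·6·(3/2)/2 - 11·6²/12 - 11·(3/2)²/2 = 33/8 kN·m
Load 3 — applied couple M₀=-7 kN·m at a=4 m (b=L-a=2):
  M_3 = R_Ax - M_A  [x≤a] with R_A=-14/9, M_A=-7/3 = (-14/9)·(3/2) - (-7/3) = 0 kN·m
Superposition: M = Σ M_i = 633/160 kN·m ≈ 3.956250 kN·m

M(3/2) = 633/160 kN·m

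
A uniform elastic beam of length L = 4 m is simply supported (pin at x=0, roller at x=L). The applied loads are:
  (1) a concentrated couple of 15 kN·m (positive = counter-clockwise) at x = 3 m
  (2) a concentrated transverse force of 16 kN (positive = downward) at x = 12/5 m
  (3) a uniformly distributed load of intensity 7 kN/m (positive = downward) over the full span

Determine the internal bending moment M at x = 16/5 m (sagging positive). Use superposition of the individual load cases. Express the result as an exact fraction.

M(16/5) = 341/25 kN·m

Load 1 — applied couple M₀=15 kN·m at a=3 m (b=L-a=1):
  M_1 = M₀x/L - M₀  [x>a] = 15·(16/5)/4 - 15 = -3 kN·m
Load 2 — point force P=16 kN at a=12/5 m (b=L-a=8/5):
  M_2 = Pa(L-x)/L  [x>a] = 16·(12/5)·(4-(16/5))/4 = 192/25 kN·m
Load 3 — uniform load w=7 kN/m over full span:
  M_3 = wx(L-x)/2 = 7·(16/5)·(4-(16/5))/2 = 224/25 kN·m
Superposition: M = Σ M_i = 341/25 kN·m ≈ 13.640000 kN·m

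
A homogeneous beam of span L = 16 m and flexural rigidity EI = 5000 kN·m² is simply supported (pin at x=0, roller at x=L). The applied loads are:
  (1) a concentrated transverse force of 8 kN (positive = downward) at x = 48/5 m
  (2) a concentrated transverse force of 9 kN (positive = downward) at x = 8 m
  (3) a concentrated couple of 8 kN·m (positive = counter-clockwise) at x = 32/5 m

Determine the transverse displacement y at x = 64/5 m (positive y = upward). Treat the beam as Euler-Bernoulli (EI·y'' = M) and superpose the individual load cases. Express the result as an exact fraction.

Load 1 — point force P=8 kN at a=48/5 m (b=L-a=32/5):
  y_1 = -Pa(L-x)(2Lx-a²-x²)/(6LEI)  [x>a] = -8·(48/5)·(16-(64/5))·(2·16·(64/5)-(48/5)²-(64/5)²)/(6·16·5000) = -6144/78125 m
Load 2 — point force P=9 kN at a=8 m (b=L-a=8):
  y_2 = -Pa(L-x)(2Lx-a²-x²)/(6LEI)  [x>a] = -9·8·(16-(64/5))·(2·16·(64/5)-8²-(64/5)²)/(6·16·5000) = -6816/78125 m
Load 3 — applied couple M₀=8 kN·m at a=32/5 m (b=L-a=48/5):
  y_3 = (M₀x³/(6L)-M₀(x-a)²/2+C₁x)/EI  [x>a] with C₁=M₀(3b²-L²)/(6L)=128/75 = (8·(64/5)³/(6·16)-8·((64/5)-(32/5))²/2+(128/75)·(64/5))/5000 = 512/78125 m
Superposition: y = Σ y_i = -12448/78125 m ≈ -0.159334 m

y(64/5) = -12448/78125 m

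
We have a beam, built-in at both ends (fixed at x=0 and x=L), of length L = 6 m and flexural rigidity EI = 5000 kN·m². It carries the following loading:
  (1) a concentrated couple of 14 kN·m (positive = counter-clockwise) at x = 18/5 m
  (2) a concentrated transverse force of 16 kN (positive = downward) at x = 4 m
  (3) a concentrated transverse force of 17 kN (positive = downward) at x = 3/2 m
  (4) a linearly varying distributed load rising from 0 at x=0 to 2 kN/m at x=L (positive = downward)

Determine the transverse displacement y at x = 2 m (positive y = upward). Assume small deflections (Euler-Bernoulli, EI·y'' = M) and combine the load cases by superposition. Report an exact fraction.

y(2) = -207173/40500000 m

Load 1 — applied couple M₀=14 kN·m at a=18/5 m (b=L-a=12/5):
  y_1 = (R_Ax³/6 - M_Ax²/2)/EI  [x≤a] with R_A=84/25, M_A=112/25 = ((84/25)·2³/6 - (112/25)·2²/2)/5000 = -14/15625 m
Load 2 — point force P=16 kN at a=4 m (b=L-a=2):
  y_2 = -Pb²x²(3aL-(3a+b)x)/(6L³EI)  [x≤a] = -16·2²·2²·(3·4·6-(3·4+2)·2)/(6·6³·5000) = -88/50625 m
Load 3 — point force P=17 kN at a=3/2 m (b=L-a=9/2):
  y_3 = -Pa²(L-x)²(3bL-(3b+a)(L-x))/(6L³EI)  [x>a] = -17·(3/2)²·(6-2)²·(3·(9/2)·6-(3·(9/2)+(3/2))·(6-2))/(6·6³·5000) = -119/60000 m
Load 4 — triangular load w₀=2 kN/m (0→w₀ over full span):
  y_4 = -w₀x²(L-x)²(x+2L)/(120LEI) = -2·2²·(6-2)²·(2+2·6)/(120·6·5000) = -14/28125 m
Superposition: y = Σ y_i = -207173/40500000 m ≈ -0.005115 m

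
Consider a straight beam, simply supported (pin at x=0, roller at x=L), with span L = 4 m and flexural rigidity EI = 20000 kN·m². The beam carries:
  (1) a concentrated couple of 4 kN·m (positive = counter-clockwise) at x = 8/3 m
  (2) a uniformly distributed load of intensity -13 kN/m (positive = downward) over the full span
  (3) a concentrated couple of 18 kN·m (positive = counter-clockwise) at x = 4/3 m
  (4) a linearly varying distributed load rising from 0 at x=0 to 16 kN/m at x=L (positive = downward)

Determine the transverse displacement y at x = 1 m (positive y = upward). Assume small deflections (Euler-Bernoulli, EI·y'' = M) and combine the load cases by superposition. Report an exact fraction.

y(1) = 1141/1440000 m

Load 1 — applied couple M₀=4 kN·m at a=8/3 m (b=L-a=4/3):
  y_1 = (M₀x³/(6L)+C₁x)/EI  [x≤a] with C₁=M₀(3b²-L²)/(6L)=-16/9 = (4·1³/(6·4)+(-16/9)·1)/20000 = -29/360000 m
Load 2 — uniform load w=-13 kN/m over full span:
  y_2 = -wx(L³-2Lx²+x³)/(24EI) = -(-13)·1·(4³-2·4·1²+1³)/(24·20000) = 247/160000 m
Load 3 — applied couple M₀=18 kN·m at a=4/3 m (b=L-a=8/3):
  y_3 = (M₀x³/(6L)+C₁x)/EI  [x≤a] with C₁=M₀(3b²-L²)/(6L)=4 = (18·1³/(6·4)+4·1)/20000 = 19/80000 m
Load 4 — triangular load w₀=16 kN/m (0→w₀ over full span):
  y_4 = -w₀x(7L⁴-10L²x²+3x⁴)/(360LEI) = -16·1·(7·4⁴-10·4²·1²+3·1⁴)/(360·4·20000) = -109/120000 m
Superposition: y = Σ y_i = 1141/1440000 m ≈ 0.000792 m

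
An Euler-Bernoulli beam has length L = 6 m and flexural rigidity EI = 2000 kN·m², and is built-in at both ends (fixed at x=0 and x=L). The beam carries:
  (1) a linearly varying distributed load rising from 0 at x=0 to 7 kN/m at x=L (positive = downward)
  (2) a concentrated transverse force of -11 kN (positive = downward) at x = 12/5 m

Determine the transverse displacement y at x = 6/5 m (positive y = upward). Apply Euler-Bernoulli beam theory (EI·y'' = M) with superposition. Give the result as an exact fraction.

Load 1 — triangular load w₀=7 kN/m (0→w₀ over full span):
  y_1 = -w₀x²(L-x)²(x+2L)/(120LEI) = -7·(6/5)²·(6-(6/5))²·((6/5)+2·6)/(120·6·2000) = -4158/1953125 m
Load 2 — point force P=-11 kN at a=12/5 m (b=L-a=18/5):
  y_2 = -Pb²x²(3aL-(3a+b)x)/(6L³EI)  [x≤a] = -(-11)·(18/5)²·(6/5)²·(3·(12/5)·6-(3·(12/5)+(18/5))·(6/5))/(6·6³·2000) = 18711/7812500 m
Superposition: y = Σ y_i = 2079/7812500 m ≈ 0.000266 m

y(6/5) = 2079/7812500 m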